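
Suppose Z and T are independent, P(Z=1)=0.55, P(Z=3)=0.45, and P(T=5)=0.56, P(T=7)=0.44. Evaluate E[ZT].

11.172

E[ZT] = Σ_z Σ_t zt · P(Z=z)P(T=t)
 = 5·0.308 + 7·0.242 + 15·0.252 + 21·0.198
 = 1.54 + 1.694 + 3.78 + 4.158
 = 11.172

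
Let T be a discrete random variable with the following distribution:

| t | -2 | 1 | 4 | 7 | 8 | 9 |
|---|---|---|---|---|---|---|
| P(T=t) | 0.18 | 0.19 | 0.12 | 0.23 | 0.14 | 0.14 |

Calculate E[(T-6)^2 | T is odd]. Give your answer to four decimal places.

P(T is odd) = 0.19 + 0.23 + 0.14 = 0.56.
E[(T-6)^2 | T is odd] = [25·0.19 + 1·0.23 + 9·0.14] / 0.56
 = 6.24 / 0.56
 = 78/7

11.1429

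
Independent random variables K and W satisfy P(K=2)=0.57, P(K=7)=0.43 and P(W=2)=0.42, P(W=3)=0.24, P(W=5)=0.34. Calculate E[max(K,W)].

E[max(K,W)] = Σ_k Σ_w max(k,w) · P(K=k)P(W=w)
 = 2·0.2394 + 3·0.1368 + 5·0.1938 + 7·0.1806 + 7·0.1032 + 7·0.1462
 = 0.4788 + 0.4104 + 0.969 + 1.2642 + 0.7224 + 1.0234
 = 4.8682

4.8682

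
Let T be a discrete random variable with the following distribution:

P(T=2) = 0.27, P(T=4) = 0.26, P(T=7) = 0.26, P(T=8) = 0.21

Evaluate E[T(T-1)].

26.34

E[T(T-1)] = Σ t(t-1)·P(T=t)
 = 2·0.27 + 12·0.26 + 42·0.26 + 56·0.21
 = 0.54 + 3.12 + 10.92 + 11.76
 = 26.34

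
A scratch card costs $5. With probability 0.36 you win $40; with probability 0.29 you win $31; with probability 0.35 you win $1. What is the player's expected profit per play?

18.74

E[payout] = 40·0.36 + 31·0.29 + 1·0.35
 = 14.4 + 8.99 + 0.35
 = 23.74
Net = 23.74 - 5 = 18.74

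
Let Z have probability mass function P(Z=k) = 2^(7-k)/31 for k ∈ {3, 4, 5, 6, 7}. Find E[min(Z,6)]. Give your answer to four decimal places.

3.8065

E[min(Z,6)] = Σ min(z,6)·P(Z=z)
 = 3·16/31 + 4·8/31 + 5·4/31 + 6·2/31 + 6·1/31
 = 48/31 + 32/31 + 20/31 + 12/31 + 6/31
 = 118/31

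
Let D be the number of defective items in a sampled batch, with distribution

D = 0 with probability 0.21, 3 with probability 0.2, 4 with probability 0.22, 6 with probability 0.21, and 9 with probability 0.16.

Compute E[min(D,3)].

E[min(D,3)] = Σ min(d,3)·P(D=d)
 = 0·0.21 + 3·0.2 + 3·0.22 + 3·0.21 + 3·0.16
 = 0 + 0.6 + 0.66 + 0.63 + 0.48
 = 2.37

2.37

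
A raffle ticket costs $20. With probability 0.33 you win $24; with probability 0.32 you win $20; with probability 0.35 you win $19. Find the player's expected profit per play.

E[payout] = 24·0.33 + 20·0.32 + 19·0.35
 = 7.92 + 6.4 + 6.65
 = 20.97
Net = 20.97 - 20 = 0.97

0.97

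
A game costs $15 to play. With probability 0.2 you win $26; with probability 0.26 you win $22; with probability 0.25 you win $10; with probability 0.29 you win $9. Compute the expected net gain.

E[payout] = 26·0.2 + 22·0.26 + 10·0.25 + 9·0.29
 = 5.2 + 5.72 + 2.5 + 2.61
 = 16.03
Net = 16.03 - 15 = 1.03

1.03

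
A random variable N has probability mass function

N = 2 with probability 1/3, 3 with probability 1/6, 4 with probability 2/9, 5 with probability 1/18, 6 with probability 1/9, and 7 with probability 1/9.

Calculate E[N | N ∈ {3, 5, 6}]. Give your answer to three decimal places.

P(N ∈ {3, 5, 6}) = 1/6 + 1/18 + 1/9 = 1/3.
E[N | N ∈ {3, 5, 6}] = [3·1/6 + 5·1/18 + 6·1/9] / (1/3)
 = 13/9 / (1/3)
 = 13/3

4.333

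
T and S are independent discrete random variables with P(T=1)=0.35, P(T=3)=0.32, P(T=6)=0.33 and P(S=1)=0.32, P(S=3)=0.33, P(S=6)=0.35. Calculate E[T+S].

6.7

E[T+S] = Σ_t Σ_s (t+s) · P(T=t)P(S=s)
 = 2·0.112 + 4·0.1155 + 7·0.1225 + 4·0.1024 + 6·0.1056 + 9·0.112 + 7·0.1056 + 9·0.1089 + 12·0.1155
 = 0.224 + 0.462 + 0.8575 + 0.4096 + 0.6336 + 1.008 + 0.7392 + 0.9801 + 1.386
 = 6.7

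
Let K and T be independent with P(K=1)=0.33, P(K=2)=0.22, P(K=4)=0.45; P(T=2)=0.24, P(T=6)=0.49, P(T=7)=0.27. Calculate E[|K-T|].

E[|K-T|] = Σ_k Σ_t |k-t| · P(K=k)P(T=t)
 = 1·0.0792 + 5·0.1617 + 6·0.0891 + 0·0.0528 + 4·0.1078 + 5·0.0594 + 2·0.108 + 2·0.2205 + 3·0.1215
 = 0.0792 + 0.8085 + 0.5346 + 0 + 0.4312 + 0.297 + 0.216 + 0.441 + 0.3645
 = 3.172

3.172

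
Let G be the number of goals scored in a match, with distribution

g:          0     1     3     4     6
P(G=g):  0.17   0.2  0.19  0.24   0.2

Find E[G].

2.93

E[G] = Σ g·P(G=g)
 = 0·0.17 + 1·0.2 + 3·0.19 + 4·0.24 + 6·0.2
 = 0 + 0.2 + 0.57 + 0.96 + 1.2
 = 2.93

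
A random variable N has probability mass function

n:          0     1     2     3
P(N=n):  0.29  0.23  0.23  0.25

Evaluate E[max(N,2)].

2.25

E[max(N,2)] = Σ max(n,2)·P(N=n)
 = 2·0.29 + 2·0.23 + 2·0.23 + 3·0.25
 = 0.58 + 0.46 + 0.46 + 0.75
 = 2.25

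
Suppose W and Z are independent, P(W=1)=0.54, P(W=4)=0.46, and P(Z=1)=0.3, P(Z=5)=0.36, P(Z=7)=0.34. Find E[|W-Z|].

E[|W-Z|] = Σ_w Σ_z |w-z| · P(W=w)P(Z=z)
 = 0·0.162 + 4·0.1944 + 6·0.1836 + 3·0.138 + 1·0.1656 + 3·0.1564
 = 0 + 0.7776 + 1.1016 + 0.414 + 0.1656 + 0.4692
 = 2.928

2.928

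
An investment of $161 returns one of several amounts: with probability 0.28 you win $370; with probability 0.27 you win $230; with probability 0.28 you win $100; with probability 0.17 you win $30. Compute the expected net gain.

E[payout] = 370·0.28 + 230·0.27 + 100·0.28 + 30·0.17
 = 103.6 + 62.1 + 28 + 5.1
 = 198.8
Net = 198.8 - 161 = 37.8

37.8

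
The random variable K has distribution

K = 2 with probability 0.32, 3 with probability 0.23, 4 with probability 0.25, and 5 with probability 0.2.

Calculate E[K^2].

12.35

E[K^2] = Σ k^2·P(K=k)
 = 4·0.32 + 9·0.23 + 16·0.25 + 25·0.2
 = 1.28 + 2.07 + 4 + 5
 = 12.35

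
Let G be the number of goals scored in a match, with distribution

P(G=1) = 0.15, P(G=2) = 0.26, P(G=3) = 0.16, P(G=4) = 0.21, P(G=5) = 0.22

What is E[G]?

3.09

E[G] = Σ g·P(G=g)
 = 1·0.15 + 2·0.26 + 3·0.16 + 4·0.21 + 5·0.22
 = 0.15 + 0.52 + 0.48 + 0.84 + 1.1
 = 3.09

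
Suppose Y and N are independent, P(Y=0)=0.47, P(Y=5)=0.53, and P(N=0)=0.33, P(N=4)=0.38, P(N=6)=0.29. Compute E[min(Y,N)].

E[min(Y,N)] = Σ_y Σ_n min(y,n) · P(Y=y)P(N=n)
 = 0·0.1551 + 0·0.1786 + 0·0.1363 + 0·0.1749 + 4·0.2014 + 5·0.1537
 = 0 + 0 + 0 + 0 + 0.8056 + 0.7685
 = 1.5741

1.5741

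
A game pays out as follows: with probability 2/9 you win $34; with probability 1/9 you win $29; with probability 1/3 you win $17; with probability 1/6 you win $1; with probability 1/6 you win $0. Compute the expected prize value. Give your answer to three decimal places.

16.611

E[payout] = 34·2/9 + 29·1/9 + 17·1/3 + 1·1/6 + 0·1/6
 = 68/9 + 29/9 + 17/3 + 1/6 + 0
 = 299/18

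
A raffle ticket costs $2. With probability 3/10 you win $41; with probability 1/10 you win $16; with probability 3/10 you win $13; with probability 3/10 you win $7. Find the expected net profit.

17.9

E[payout] = 41·3/10 + 16·1/10 + 13·3/10 + 7·3/10
 = 123/10 + 8/5 + 39/10 + 21/10
 = 199/10
Net = 199/10 - 2 = 179/10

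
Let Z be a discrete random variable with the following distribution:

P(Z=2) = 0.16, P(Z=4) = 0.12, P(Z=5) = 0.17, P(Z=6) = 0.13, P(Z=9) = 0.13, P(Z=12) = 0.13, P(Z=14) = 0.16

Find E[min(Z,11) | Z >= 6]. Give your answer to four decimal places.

P(Z >= 6) = 0.13 + 0.13 + 0.13 + 0.16 = 0.55.
E[min(Z,11) | Z >= 6] = [6·0.13 + 9·0.13 + 11·0.13 + 11·0.16] / 0.55
 = 5.14 / 0.55
 = 514/55

9.3455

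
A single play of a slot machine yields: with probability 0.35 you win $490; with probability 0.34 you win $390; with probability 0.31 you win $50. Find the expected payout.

319.6

E[payout] = 490·0.35 + 390·0.34 + 50·0.31
 = 171.5 + 132.6 + 15.5
 = 319.6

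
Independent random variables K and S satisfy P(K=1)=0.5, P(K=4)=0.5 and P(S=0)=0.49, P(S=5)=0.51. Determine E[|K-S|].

E[|K-S|] = Σ_k Σ_s |k-s| · P(K=k)P(S=s)
 = 1·0.245 + 4·0.255 + 4·0.245 + 1·0.255
 = 0.245 + 1.02 + 0.98 + 0.255
 = 2.5

2.5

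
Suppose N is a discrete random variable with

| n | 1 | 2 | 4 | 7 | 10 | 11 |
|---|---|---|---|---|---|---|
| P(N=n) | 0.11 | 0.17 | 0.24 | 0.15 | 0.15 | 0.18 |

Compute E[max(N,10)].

E[max(N,10)] = Σ max(n,10)·P(N=n)
 = 10·0.11 + 10·0.17 + 10·0.24 + 10·0.15 + 10·0.15 + 11·0.18
 = 1.1 + 1.7 + 2.4 + 1.5 + 1.5 + 1.98
 = 10.18

10.18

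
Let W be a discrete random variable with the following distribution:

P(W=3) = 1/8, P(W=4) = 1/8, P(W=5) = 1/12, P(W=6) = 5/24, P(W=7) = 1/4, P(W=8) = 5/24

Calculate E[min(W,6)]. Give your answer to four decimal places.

5.2917

E[min(W,6)] = Σ min(w,6)·P(W=w)
 = 3·1/8 + 4·1/8 + 5·1/12 + 6·5/24 + 6·1/4 + 6·5/24
 = 3/8 + 1/2 + 5/12 + 5/4 + 3/2 + 5/4
 = 127/24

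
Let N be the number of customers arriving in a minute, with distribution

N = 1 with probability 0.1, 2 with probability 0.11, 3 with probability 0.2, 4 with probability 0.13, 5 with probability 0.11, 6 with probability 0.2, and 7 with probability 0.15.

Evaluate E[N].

E[N] = Σ n·P(N=n)
 = 1·0.1 + 2·0.11 + 3·0.2 + 4·0.13 + 5·0.11 + 6·0.2 + 7·0.15
 = 0.1 + 0.22 + 0.6 + 0.52 + 0.55 + 1.2 + 1.05
 = 4.24

4.24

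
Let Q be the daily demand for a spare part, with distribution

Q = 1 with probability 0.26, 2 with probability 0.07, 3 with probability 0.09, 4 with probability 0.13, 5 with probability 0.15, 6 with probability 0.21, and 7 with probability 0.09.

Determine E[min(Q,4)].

E[min(Q,4)] = Σ min(q,4)·P(Q=q)
 = 1·0.26 + 2·0.07 + 3·0.09 + 4·0.13 + 4·0.15 + 4·0.21 + 4·0.09
 = 0.26 + 0.14 + 0.27 + 0.52 + 0.6 + 0.84 + 0.36
 = 2.99

2.99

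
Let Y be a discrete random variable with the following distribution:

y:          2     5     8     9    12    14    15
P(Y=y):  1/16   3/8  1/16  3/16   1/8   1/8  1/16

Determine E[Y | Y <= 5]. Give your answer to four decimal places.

P(Y <= 5) = 1/16 + 3/8 = 7/16.
E[Y | Y <= 5] = [2·1/16 + 5·3/8] / (7/16)
 = 2 / (7/16)
 = 32/7

4.5714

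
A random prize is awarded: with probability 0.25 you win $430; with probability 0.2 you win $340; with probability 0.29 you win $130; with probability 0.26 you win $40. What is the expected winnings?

E[payout] = 430·0.25 + 340·0.2 + 130·0.29 + 40·0.26
 = 107.5 + 68 + 37.7 + 10.4
 = 223.6

223.6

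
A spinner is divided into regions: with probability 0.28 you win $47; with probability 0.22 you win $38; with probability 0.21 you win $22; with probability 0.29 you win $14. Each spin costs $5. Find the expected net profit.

25.2

E[payout] = 47·0.28 + 38·0.22 + 22·0.21 + 14·0.29
 = 13.16 + 8.36 + 4.62 + 4.06
 = 30.2
Net = 30.2 - 5 = 25.2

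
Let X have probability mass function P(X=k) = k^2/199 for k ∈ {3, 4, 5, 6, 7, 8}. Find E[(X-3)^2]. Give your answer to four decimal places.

14.1910

E[(X-3)^2] = Σ (x-3)^2·P(X=x)
 = 0·9/199 + 1·16/199 + 4·25/199 + 9·36/199 + 16·49/199 + 25·64/199
 = 0 + 16/199 + 100/199 + 324/199 + 784/199 + 1600/199
 = 2824/199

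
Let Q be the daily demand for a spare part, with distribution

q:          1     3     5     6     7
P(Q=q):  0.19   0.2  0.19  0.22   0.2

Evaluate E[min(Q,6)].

4.26

E[min(Q,6)] = Σ min(q,6)·P(Q=q)
 = 1·0.19 + 3·0.2 + 5·0.19 + 6·0.22 + 6·0.2
 = 0.19 + 0.6 + 0.95 + 1.32 + 1.2
 = 4.26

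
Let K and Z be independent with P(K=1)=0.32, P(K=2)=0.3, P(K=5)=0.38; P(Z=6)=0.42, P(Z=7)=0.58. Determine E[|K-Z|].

E[|K-Z|] = Σ_k Σ_z |k-z| · P(K=k)P(Z=z)
 = 5·0.1344 + 6·0.1856 + 4·0.126 + 5·0.174 + 1·0.1596 + 2·0.2204
 = 0.672 + 1.1136 + 0.504 + 0.87 + 0.1596 + 0.4408
 = 3.76

3.76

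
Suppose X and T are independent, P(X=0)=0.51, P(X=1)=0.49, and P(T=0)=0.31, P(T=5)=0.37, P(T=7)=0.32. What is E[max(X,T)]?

4.2419

E[max(X,T)] = Σ_x Σ_t max(x,t) · P(X=x)P(T=t)
 = 0·0.1581 + 5·0.1887 + 7·0.1632 + 1·0.1519 + 5·0.1813 + 7·0.1568
 = 0 + 0.9435 + 1.1424 + 0.1519 + 0.9065 + 1.0976
 = 4.2419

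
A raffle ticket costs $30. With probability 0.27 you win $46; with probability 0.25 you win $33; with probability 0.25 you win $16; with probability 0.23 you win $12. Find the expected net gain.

-2.57

E[payout] = 46·0.27 + 33·0.25 + 16·0.25 + 12·0.23
 = 12.42 + 8.25 + 4 + 2.76
 = 27.43
Net = 27.43 - 30 = -2.57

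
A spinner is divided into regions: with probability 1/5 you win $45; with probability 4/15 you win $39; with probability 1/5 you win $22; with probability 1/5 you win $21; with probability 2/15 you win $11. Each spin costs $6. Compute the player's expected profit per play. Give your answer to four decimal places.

23.4667

E[payout] = 45·1/5 + 39·4/15 + 22·1/5 + 21·1/5 + 11·2/15
 = 9 + 52/5 + 22/5 + 21/5 + 22/15
 = 442/15
Net = 442/15 - 6 = 352/15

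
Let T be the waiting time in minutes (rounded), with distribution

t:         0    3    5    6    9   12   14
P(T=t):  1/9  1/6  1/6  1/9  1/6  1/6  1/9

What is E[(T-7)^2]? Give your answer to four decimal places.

E[(T-7)^2] = Σ (t-7)^2·P(T=t)
 = 49·1/9 + 16·1/6 + 4·1/6 + 1·1/9 + 4·1/6 + 25·1/6 + 49·1/9
 = 49/9 + 8/3 + 2/3 + 1/9 + 2/3 + 25/6 + 49/9
 = 115/6

19.1667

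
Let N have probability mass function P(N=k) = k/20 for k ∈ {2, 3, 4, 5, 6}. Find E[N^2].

E[N^2] = Σ n^2·P(N=n)
 = 4·1/10 + 9·3/20 + 16·1/5 + 25·1/4 + 36·3/10
 = 2/5 + 27/20 + 16/5 + 25/4 + 54/5
 = 22

22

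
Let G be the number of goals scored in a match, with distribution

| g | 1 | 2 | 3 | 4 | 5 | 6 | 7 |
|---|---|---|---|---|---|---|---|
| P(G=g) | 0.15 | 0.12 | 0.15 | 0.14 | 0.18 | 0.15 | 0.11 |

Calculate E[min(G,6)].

E[min(G,6)] = Σ min(g,6)·P(G=g)
 = 1·0.15 + 2·0.12 + 3·0.15 + 4·0.14 + 5·0.18 + 6·0.15 + 6·0.11
 = 0.15 + 0.24 + 0.45 + 0.56 + 0.9 + 0.9 + 0.66
 = 3.86

3.86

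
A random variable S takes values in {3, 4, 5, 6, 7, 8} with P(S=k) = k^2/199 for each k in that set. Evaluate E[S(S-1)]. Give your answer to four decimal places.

37.5276

E[S(S-1)] = Σ s(s-1)·P(S=s)
 = 6·9/199 + 12·16/199 + 20·25/199 + 30·36/199 + 42·49/199 + 56·64/199
 = 54/199 + 192/199 + 500/199 + 1080/199 + 2058/199 + 3584/199
 = 7468/199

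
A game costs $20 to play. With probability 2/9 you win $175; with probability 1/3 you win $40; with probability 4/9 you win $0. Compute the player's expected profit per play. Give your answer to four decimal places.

E[payout] = 175·2/9 + 40·1/3 + 0·4/9
 = 350/9 + 40/3 + 0
 = 470/9
Net = 470/9 - 20 = 290/9

32.2222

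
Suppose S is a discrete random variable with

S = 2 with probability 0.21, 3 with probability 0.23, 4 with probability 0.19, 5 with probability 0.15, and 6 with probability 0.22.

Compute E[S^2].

E[S^2] = Σ s^2·P(S=s)
 = 4·0.21 + 9·0.23 + 16·0.19 + 25·0.15 + 36·0.22
 = 0.84 + 2.07 + 3.04 + 3.75 + 7.92
 = 17.62

17.62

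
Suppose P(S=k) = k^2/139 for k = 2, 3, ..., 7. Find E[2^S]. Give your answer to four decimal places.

69.9281

E[2^S] = Σ 2^s·P(S=s)
 = 4·4/139 + 8·9/139 + 16·16/139 + 32·25/139 + 64·36/139 + 128·49/139
 = 16/139 + 72/139 + 256/139 + 800/139 + 2304/139 + 6272/139
 = 9720/139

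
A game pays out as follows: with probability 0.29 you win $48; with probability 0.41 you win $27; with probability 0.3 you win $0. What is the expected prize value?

24.99

E[payout] = 48·0.29 + 27·0.41 + 0·0.3
 = 13.92 + 11.07 + 0
 = 24.99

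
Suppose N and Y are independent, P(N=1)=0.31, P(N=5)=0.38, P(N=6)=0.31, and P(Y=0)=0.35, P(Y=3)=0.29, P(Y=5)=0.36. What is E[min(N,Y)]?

E[min(N,Y)] = Σ_n Σ_y min(n,y) · P(N=n)P(Y=y)
 = 0·0.1085 + 1·0.0899 + 1·0.1116 + 0·0.133 + 3·0.1102 + 5·0.1368 + 0·0.1085 + 3·0.0899 + 5·0.1116
 = 0 + 0.0899 + 0.1116 + 0 + 0.3306 + 0.684 + 0 + 0.2697 + 0.558
 = 2.0438

2.0438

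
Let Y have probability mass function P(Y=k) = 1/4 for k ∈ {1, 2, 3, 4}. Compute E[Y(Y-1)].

5

E[Y(Y-1)] = Σ y(y-1)·P(Y=y)
 = 0·1/4 + 2·1/4 + 6·1/4 + 12·1/4
 = 0 + 1/2 + 3/2 + 3
 = 5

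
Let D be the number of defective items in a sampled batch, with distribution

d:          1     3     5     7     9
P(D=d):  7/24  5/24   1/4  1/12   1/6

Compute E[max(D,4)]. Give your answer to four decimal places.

5.3333

E[max(D,4)] = Σ max(d,4)·P(D=d)
 = 4·7/24 + 4·5/24 + 5·1/4 + 7·1/12 + 9·1/6
 = 7/6 + 5/6 + 5/4 + 7/12 + 3/2
 = 16/3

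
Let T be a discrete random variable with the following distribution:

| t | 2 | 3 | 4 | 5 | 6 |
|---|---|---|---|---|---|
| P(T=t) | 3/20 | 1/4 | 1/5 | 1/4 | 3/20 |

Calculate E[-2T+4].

-4

E[-2T+4] = Σ (-2t+4)·P(T=t)
 = 0·3/20 + (-2)·1/4 + (-4)·1/5 + (-6)·1/4 + (-8)·3/20
 = 0 + (-1/2) + (-4/5) + (-3/2) + (-6/5)
 = -4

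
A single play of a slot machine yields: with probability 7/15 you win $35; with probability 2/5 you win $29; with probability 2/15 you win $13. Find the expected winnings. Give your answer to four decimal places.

29.6667

E[payout] = 35·7/15 + 29·2/5 + 13·2/15
 = 49/3 + 58/5 + 26/15
 = 89/3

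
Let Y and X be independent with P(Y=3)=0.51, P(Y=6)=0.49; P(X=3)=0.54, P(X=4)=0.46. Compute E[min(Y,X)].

3.2254

E[min(Y,X)] = Σ_y Σ_x min(y,x) · P(Y=y)P(X=x)
 = 3·0.2754 + 3·0.2346 + 3·0.2646 + 4·0.2254
 = 0.8262 + 0.7038 + 0.7938 + 0.9016
 = 3.2254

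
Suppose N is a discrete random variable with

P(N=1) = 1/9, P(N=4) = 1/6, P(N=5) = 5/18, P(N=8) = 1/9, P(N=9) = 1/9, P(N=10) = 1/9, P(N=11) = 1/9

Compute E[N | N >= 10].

10.5

P(N >= 10) = 1/9 + 1/9 = 2/9.
E[N | N >= 10] = [10·1/9 + 11·1/9] / (2/9)
 = 7/3 / (2/9)
 = 21/2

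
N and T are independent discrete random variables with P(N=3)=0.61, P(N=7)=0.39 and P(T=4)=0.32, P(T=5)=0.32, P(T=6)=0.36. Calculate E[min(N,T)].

E[min(N,T)] = Σ_n Σ_t min(n,t) · P(N=n)P(T=t)
 = 3·0.1952 + 3·0.1952 + 3·0.2196 + 4·0.1248 + 5·0.1248 + 6·0.1404
 = 0.5856 + 0.5856 + 0.6588 + 0.4992 + 0.624 + 0.8424
 = 3.7956

3.7956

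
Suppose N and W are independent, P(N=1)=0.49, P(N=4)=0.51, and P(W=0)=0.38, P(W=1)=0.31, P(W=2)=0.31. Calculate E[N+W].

E[N+W] = Σ_n Σ_w (n+w) · P(N=n)P(W=w)
 = 1·0.1862 + 2·0.1519 + 3·0.1519 + 4·0.1938 + 5·0.1581 + 6·0.1581
 = 0.1862 + 0.3038 + 0.4557 + 0.7752 + 0.7905 + 0.9486
 = 3.46

3.46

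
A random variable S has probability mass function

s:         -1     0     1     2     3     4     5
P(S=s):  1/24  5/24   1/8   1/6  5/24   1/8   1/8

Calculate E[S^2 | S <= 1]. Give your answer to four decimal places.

P(S <= 1) = 1/24 + 5/24 + 1/8 = 3/8.
E[S^2 | S <= 1] = [1·1/24 + 0·5/24 + 1·1/8] / (3/8)
 = 1/6 / (3/8)
 = 4/9

0.4444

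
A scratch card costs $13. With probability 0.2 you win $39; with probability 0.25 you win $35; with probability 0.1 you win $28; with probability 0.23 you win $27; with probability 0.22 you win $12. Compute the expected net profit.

15.2

E[payout] = 39·0.2 + 35·0.25 + 28·0.1 + 27·0.23 + 12·0.22
 = 7.8 + 8.75 + 2.8 + 6.21 + 2.64
 = 28.2
Net = 28.2 - 13 = 15.2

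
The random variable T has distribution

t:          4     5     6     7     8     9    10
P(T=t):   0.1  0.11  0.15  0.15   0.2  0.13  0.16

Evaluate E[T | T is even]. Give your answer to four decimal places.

P(T is even) = 0.1 + 0.15 + 0.2 + 0.16 = 0.61.
E[T | T is even] = [4·0.1 + 6·0.15 + 8·0.2 + 10·0.16] / 0.61
 = 4.5 / 0.61
 = 450/61

7.3770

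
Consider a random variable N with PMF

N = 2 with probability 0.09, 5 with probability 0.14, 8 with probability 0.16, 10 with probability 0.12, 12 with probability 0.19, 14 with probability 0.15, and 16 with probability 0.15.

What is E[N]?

E[N] = Σ n·P(N=n)
 = 2·0.09 + 5·0.14 + 8·0.16 + 10·0.12 + 12·0.19 + 14·0.15 + 16·0.15
 = 0.18 + 0.7 + 1.28 + 1.2 + 2.28 + 2.1 + 2.4
 = 10.14

10.14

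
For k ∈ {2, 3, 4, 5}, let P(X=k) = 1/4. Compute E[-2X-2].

-9

E[-2X-2] = Σ (-2x-2)·P(X=x)
 = (-6)·1/4 + (-8)·1/4 + (-10)·1/4 + (-12)·1/4
 = (-3/2) + (-2) + (-5/2) + (-3)
 = -9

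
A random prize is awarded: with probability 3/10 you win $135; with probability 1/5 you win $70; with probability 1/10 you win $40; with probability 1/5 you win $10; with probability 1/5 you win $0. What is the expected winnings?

60.5

E[payout] = 135·3/10 + 70·1/5 + 40·1/10 + 10·1/5 + 0·1/5
 = 81/2 + 14 + 4 + 2 + 0
 = 121/2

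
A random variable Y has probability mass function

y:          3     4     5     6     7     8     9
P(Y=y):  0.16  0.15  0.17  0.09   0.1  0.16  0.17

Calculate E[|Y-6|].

1.88

E[|Y-6|] = Σ |y-6|·P(Y=y)
 = 3·0.16 + 2·0.15 + 1·0.17 + 0·0.09 + 1·0.1 + 2·0.16 + 3·0.17
 = 0.48 + 0.3 + 0.17 + 0 + 0.1 + 0.32 + 0.51
 = 1.88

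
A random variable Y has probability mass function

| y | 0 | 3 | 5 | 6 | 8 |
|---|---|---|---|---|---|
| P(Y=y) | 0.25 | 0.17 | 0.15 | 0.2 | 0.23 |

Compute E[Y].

4.3

E[Y] = Σ y·P(Y=y)
 = 0·0.25 + 3·0.17 + 5·0.15 + 6·0.2 + 8·0.23
 = 0 + 0.51 + 0.75 + 1.2 + 1.84
 = 4.3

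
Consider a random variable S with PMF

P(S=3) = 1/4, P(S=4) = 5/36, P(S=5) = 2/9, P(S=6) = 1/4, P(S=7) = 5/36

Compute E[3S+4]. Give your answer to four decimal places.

E[3S+4] = Σ (3s+4)·P(S=s)
 = 13·1/4 + 16·5/36 + 19·2/9 + 22·1/4 + 25·5/36
 = 13/4 + 20/9 + 38/9 + 11/2 + 125/36
 = 56/3

18.6667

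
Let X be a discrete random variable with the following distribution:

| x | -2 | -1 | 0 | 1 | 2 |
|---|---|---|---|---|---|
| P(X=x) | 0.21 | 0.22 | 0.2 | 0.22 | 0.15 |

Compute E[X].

-0.12

E[X] = Σ x·P(X=x)
 = (-2)·0.21 + (-1)·0.22 + 0·0.2 + 1·0.22 + 2·0.15
 = (-0.42) + (-0.22) + 0 + 0.22 + 0.3
 = -0.12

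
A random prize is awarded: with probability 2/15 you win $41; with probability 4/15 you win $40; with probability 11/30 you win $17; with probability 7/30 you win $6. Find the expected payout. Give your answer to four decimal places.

E[payout] = 41·2/15 + 40·4/15 + 17·11/30 + 6·7/30
 = 82/15 + 32/3 + 187/30 + 7/5
 = 713/30

23.7667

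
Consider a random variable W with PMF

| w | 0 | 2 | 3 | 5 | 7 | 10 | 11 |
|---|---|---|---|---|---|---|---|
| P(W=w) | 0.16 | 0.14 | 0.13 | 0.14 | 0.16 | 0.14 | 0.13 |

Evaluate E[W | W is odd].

6.5

P(W is odd) = 0.13 + 0.14 + 0.16 + 0.13 = 0.56.
E[W | W is odd] = [3·0.13 + 5·0.14 + 7·0.16 + 11·0.13] / 0.56
 = 3.64 / 0.56
 = 13/2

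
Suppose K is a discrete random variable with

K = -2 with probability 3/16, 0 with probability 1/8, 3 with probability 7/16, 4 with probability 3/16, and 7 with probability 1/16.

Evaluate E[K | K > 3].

4.75

P(K > 3) = 3/16 + 1/16 = 1/4.
E[K | K > 3] = [4·3/16 + 7·1/16] / (1/4)
 = 19/16 / (1/4)
 = 19/4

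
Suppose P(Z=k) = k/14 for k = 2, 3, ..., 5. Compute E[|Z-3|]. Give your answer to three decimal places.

E[|Z-3|] = Σ |z-3|·P(Z=z)
 = 1·1/7 + 0·3/14 + 1·2/7 + 2·5/14
 = 1/7 + 0 + 2/7 + 5/7
 = 8/7

1.143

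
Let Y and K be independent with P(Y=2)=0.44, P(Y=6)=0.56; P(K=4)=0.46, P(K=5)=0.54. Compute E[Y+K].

E[Y+K] = Σ_y Σ_k (y+k) · P(Y=y)P(K=k)
 = 6·0.2024 + 7·0.2376 + 10·0.2576 + 11·0.3024
 = 1.2144 + 1.6632 + 2.576 + 3.3264
 = 8.78

8.78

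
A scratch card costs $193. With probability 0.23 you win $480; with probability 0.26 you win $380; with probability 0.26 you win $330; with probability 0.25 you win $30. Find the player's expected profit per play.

109.5

E[payout] = 480·0.23 + 380·0.26 + 330·0.26 + 30·0.25
 = 110.4 + 98.8 + 85.8 + 7.5
 = 302.5
Net = 302.5 - 193 = 109.5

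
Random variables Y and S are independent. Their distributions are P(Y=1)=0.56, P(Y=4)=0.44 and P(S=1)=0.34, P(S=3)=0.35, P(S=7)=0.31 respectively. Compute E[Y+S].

E[Y+S] = Σ_y Σ_s (y+s) · P(Y=y)P(S=s)
 = 2·0.1904 + 4·0.196 + 8·0.1736 + 5·0.1496 + 7·0.154 + 11·0.1364
 = 0.3808 + 0.784 + 1.3888 + 0.748 + 1.078 + 1.5004
 = 5.88

5.88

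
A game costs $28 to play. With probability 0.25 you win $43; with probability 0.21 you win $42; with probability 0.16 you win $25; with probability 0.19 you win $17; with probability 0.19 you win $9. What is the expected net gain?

0.51

E[payout] = 43·0.25 + 42·0.21 + 25·0.16 + 17·0.19 + 9·0.19
 = 10.75 + 8.82 + 4 + 3.23 + 1.71
 = 28.51
Net = 28.51 - 28 = 0.51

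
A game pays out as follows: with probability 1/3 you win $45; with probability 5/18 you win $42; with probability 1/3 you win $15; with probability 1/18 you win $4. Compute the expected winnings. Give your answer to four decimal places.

31.8889

E[payout] = 45·1/3 + 42·5/18 + 15·1/3 + 4·1/18
 = 15 + 35/3 + 5 + 2/9
 = 287/9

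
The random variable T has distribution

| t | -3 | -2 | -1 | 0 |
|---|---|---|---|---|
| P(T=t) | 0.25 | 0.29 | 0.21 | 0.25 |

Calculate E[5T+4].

-3.7

E[5T+4] = Σ (5t+4)·P(T=t)
 = (-11)·0.25 + (-6)·0.29 + (-1)·0.21 + 4·0.25
 = (-2.75) + (-1.74) + (-0.21) + 1
 = -3.7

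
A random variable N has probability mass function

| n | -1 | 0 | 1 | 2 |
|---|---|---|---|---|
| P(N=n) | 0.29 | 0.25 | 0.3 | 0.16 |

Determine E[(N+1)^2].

2.89

E[(N+1)^2] = Σ (n+1)^2·P(N=n)
 = 0·0.29 + 1·0.25 + 4·0.3 + 9·0.16
 = 0 + 0.25 + 1.2 + 1.44
 = 2.89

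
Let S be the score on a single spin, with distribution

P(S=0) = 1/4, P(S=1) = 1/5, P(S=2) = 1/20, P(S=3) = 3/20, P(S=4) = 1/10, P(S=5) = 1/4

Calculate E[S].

E[S] = Σ s·P(S=s)
 = 0·1/4 + 1·1/5 + 2·1/20 + 3·3/20 + 4·1/10 + 5·1/4
 = 0 + 1/5 + 1/10 + 9/20 + 2/5 + 5/4
 = 12/5

2.4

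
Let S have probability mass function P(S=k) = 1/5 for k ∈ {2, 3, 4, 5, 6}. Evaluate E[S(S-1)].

E[S(S-1)] = Σ s(s-1)·P(S=s)
 = 2·1/5 + 6·1/5 + 12·1/5 + 20·1/5 + 30·1/5
 = 2/5 + 6/5 + 12/5 + 4 + 6
 = 14

14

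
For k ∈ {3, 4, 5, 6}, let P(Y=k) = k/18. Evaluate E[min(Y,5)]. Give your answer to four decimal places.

E[min(Y,5)] = Σ min(y,5)·P(Y=y)
 = 3·1/6 + 4·2/9 + 5·5/18 + 5·1/3
 = 1/2 + 8/9 + 25/18 + 5/3
 = 40/9

4.4444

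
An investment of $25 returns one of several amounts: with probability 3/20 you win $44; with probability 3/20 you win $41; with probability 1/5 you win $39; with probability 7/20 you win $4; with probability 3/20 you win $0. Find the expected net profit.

-3.05

E[payout] = 44·3/20 + 41·3/20 + 39·1/5 + 4·7/20 + 0·3/20
 = 33/5 + 123/20 + 39/5 + 7/5 + 0
 = 439/20
Net = 439/20 - 25 = -61/20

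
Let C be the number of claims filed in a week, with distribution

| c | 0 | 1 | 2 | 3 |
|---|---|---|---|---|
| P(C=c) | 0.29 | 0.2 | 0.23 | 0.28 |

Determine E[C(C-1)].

2.14

E[C(C-1)] = Σ c(c-1)·P(C=c)
 = 0·0.29 + 0·0.2 + 2·0.23 + 6·0.28
 = 0 + 0 + 0.46 + 1.68
 = 2.14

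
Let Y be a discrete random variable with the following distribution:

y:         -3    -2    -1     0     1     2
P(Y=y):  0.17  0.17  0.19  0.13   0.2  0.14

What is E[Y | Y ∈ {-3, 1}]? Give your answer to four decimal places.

P(Y ∈ {-3, 1}) = 0.17 + 0.2 = 0.37.
E[Y | Y ∈ {-3, 1}] = [(-3)·0.17 + 1·0.2] / 0.37
 = -0.31 / 0.37
 = -31/37

-0.8378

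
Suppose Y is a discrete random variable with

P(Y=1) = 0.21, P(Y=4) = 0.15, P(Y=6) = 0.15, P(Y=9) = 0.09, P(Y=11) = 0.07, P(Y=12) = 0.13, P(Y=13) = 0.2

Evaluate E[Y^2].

76.29

E[Y^2] = Σ y^2·P(Y=y)
 = 1·0.21 + 16·0.15 + 36·0.15 + 81·0.09 + 121·0.07 + 144·0.13 + 169·0.2
 = 0.21 + 2.4 + 5.4 + 7.29 + 8.47 + 18.72 + 33.8
 = 76.29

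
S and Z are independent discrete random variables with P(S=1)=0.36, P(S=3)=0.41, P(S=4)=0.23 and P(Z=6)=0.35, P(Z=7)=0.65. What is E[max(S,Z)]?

E[max(S,Z)] = Σ_s Σ_z max(s,z) · P(S=s)P(Z=z)
 = 6·0.126 + 7·0.234 + 6·0.1435 + 7·0.2665 + 6·0.0805 + 7·0.1495
 = 0.756 + 1.638 + 0.861 + 1.8655 + 0.483 + 1.0465
 = 6.65

6.65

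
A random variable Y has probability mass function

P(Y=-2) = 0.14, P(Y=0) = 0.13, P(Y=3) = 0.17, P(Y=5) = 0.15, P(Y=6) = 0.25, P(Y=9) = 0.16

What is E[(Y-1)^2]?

20.96

E[(Y-1)^2] = Σ (y-1)^2·P(Y=y)
 = 9·0.14 + 1·0.13 + 4·0.17 + 16·0.15 + 25·0.25 + 64·0.16
 = 1.26 + 0.13 + 0.68 + 2.4 + 6.25 + 10.24
 = 20.96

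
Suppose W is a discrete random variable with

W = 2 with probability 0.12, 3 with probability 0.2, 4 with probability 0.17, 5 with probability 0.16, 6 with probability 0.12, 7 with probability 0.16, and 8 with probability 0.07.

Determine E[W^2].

25.64

E[W^2] = Σ w^2·P(W=w)
 = 4·0.12 + 9·0.2 + 16·0.17 + 25·0.16 + 36·0.12 + 49·0.16 + 64·0.07
 = 0.48 + 1.8 + 2.72 + 4 + 4.32 + 7.84 + 4.48
 = 25.64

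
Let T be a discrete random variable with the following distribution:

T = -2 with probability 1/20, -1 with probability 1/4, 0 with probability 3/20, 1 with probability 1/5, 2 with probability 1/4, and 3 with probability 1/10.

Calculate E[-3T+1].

-0.95

E[-3T+1] = Σ (-3t+1)·P(T=t)
 = 7·1/20 + 4·1/4 + 1·3/20 + (-2)·1/5 + (-5)·1/4 + (-8)·1/10
 = 7/20 + 1 + 3/20 + (-2/5) + (-5/4) + (-4/5)
 = -19/20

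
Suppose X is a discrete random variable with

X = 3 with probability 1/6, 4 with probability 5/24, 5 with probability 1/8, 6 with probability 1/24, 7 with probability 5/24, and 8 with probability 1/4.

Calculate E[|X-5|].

E[|X-5|] = Σ |x-5|·P(X=x)
 = 2·1/6 + 1·5/24 + 0·1/8 + 1·1/24 + 2·5/24 + 3·1/4
 = 1/3 + 5/24 + 0 + 1/24 + 5/12 + 3/4
 = 7/4

1.75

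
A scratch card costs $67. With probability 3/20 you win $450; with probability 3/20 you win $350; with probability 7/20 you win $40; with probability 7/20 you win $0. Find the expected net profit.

E[payout] = 450·3/20 + 350·3/20 + 40·7/20 + 0·7/20
 = 135/2 + 105/2 + 14 + 0
 = 134
Net = 134 - 67 = 67

67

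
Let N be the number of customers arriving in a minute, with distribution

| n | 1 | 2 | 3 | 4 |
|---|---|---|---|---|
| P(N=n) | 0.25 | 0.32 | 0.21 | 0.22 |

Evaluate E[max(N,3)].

3.22

E[max(N,3)] = Σ max(n,3)·P(N=n)
 = 3·0.25 + 3·0.32 + 3·0.21 + 4·0.22
 = 0.75 + 0.96 + 0.63 + 0.88
 = 3.22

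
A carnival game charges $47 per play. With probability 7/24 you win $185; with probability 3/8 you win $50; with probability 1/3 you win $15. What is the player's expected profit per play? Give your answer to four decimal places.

E[payout] = 185·7/24 + 50·3/8 + 15·1/3
 = 1295/24 + 75/4 + 5
 = 1865/24
Net = 1865/24 - 47 = 737/24

30.7083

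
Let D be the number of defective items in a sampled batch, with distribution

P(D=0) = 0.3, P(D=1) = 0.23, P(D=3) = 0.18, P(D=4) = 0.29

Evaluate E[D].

E[D] = Σ d·P(D=d)
 = 0·0.3 + 1·0.23 + 3·0.18 + 4·0.29
 = 0 + 0.23 + 0.54 + 1.16
 = 1.93

1.93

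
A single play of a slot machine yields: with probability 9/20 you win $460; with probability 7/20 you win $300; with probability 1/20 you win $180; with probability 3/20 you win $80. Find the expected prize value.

E[payout] = 460·9/20 + 300·7/20 + 180·1/20 + 80·3/20
 = 207 + 105 + 9 + 12
 = 333

333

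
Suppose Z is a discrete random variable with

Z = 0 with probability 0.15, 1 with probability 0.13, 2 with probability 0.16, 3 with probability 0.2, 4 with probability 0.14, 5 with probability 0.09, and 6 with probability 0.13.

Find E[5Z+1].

15.2

E[5Z+1] = Σ (5z+1)·P(Z=z)
 = 1·0.15 + 6·0.13 + 11·0.16 + 16·0.2 + 21·0.14 + 26·0.09 + 31·0.13
 = 0.15 + 0.78 + 1.76 + 3.2 + 2.94 + 2.34 + 4.03
 = 15.2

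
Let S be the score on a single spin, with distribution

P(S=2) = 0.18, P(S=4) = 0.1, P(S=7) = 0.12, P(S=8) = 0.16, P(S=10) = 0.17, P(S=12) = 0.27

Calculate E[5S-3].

36.1

E[5S-3] = Σ (5s-3)·P(S=s)
 = 7·0.18 + 17·0.1 + 32·0.12 + 37·0.16 + 47·0.17 + 57·0.27
 = 1.26 + 1.7 + 3.84 + 5.92 + 7.99 + 15.39
 = 36.1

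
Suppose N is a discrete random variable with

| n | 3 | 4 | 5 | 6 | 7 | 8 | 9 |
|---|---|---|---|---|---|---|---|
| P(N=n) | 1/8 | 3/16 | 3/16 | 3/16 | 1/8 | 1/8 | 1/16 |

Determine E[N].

5.625

E[N] = Σ n·P(N=n)
 = 3·1/8 + 4·3/16 + 5·3/16 + 6·3/16 + 7·1/8 + 8·1/8 + 9·1/16
 = 3/8 + 3/4 + 15/16 + 9/8 + 7/8 + 1 + 9/16
 = 45/8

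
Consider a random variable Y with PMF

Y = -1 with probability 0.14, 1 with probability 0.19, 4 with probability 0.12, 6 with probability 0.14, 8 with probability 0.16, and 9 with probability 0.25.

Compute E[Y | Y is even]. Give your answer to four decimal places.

P(Y is even) = 0.12 + 0.14 + 0.16 = 0.42.
E[Y | Y is even] = [4·0.12 + 6·0.14 + 8·0.16] / 0.42
 = 2.6 / 0.42
 = 130/21

6.1905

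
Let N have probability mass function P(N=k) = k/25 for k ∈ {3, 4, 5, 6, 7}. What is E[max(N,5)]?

E[max(N,5)] = Σ max(n,5)·P(N=n)
 = 5·3/25 + 5·4/25 + 5·1/5 + 6·6/25 + 7·7/25
 = 3/5 + 4/5 + 1 + 36/25 + 49/25
 = 29/5

5.8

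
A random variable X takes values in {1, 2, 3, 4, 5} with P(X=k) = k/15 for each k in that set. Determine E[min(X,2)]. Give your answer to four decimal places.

1.9333

E[min(X,2)] = Σ min(x,2)·P(X=x)
 = 1·1/15 + 2·2/15 + 2·1/5 + 2·4/15 + 2·1/3
 = 1/15 + 4/15 + 2/5 + 8/15 + 2/3
 = 29/15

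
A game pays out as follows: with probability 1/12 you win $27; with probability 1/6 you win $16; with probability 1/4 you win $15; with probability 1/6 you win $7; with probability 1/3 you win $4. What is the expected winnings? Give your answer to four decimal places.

E[payout] = 27·1/12 + 16·1/6 + 15·1/4 + 7·1/6 + 4·1/3
 = 9/4 + 8/3 + 15/4 + 7/6 + 4/3
 = 67/6

11.1667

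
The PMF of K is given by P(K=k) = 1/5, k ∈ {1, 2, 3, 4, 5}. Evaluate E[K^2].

11

E[K^2] = Σ k^2·P(K=k)
 = 1·1/5 + 4·1/5 + 9·1/5 + 16·1/5 + 25·1/5
 = 1/5 + 4/5 + 9/5 + 16/5 + 5
 = 11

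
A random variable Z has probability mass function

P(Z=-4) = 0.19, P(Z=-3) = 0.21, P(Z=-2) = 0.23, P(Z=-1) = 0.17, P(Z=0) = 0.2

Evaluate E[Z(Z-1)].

E[Z(Z-1)] = Σ z(z-1)·P(Z=z)
 = 20·0.19 + 12·0.21 + 6·0.23 + 2·0.17 + 0·0.2
 = 3.8 + 2.52 + 1.38 + 0.34 + 0
 = 8.04

8.04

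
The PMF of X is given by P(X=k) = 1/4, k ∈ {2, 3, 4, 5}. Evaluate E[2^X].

15

E[2^X] = Σ 2^x·P(X=x)
 = 4·1/4 + 8·1/4 + 16·1/4 + 32·1/4
 = 1 + 2 + 4 + 8
 = 15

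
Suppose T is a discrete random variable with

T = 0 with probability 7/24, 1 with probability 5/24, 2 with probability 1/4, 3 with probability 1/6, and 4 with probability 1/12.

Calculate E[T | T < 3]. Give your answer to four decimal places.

0.9444

P(T < 3) = 7/24 + 5/24 + 1/4 = 3/4.
E[T | T < 3] = [0·7/24 + 1·5/24 + 2·1/4] / (3/4)
 = 17/24 / (3/4)
 = 17/18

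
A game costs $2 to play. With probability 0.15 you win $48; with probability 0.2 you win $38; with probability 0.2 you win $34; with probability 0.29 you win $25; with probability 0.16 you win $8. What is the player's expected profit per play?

28.13

E[payout] = 48·0.15 + 38·0.2 + 34·0.2 + 25·0.29 + 8·0.16
 = 7.2 + 7.6 + 6.8 + 7.25 + 1.28
 = 30.13
Net = 30.13 - 2 = 28.13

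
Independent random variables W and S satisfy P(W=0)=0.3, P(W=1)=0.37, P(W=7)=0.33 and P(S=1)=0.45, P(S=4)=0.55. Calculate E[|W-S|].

E[|W-S|] = Σ_w Σ_s |w-s| · P(W=w)P(S=s)
 = 1·0.135 + 4·0.165 + 0·0.1665 + 3·0.2035 + 6·0.1485 + 3·0.1815
 = 0.135 + 0.66 + 0 + 0.6105 + 0.891 + 0.5445
 = 2.841

2.841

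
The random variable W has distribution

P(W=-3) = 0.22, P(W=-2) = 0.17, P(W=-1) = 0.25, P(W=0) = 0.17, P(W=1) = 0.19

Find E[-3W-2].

E[-3W-2] = Σ (-3w-2)·P(W=w)
 = 7·0.22 + 4·0.17 + 1·0.25 + (-2)·0.17 + (-5)·0.19
 = 1.54 + 0.68 + 0.25 + (-0.34) + (-0.95)
 = 1.18

1.18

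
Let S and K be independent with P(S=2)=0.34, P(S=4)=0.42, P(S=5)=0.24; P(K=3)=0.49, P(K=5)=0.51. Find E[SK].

14.3112

E[SK] = Σ_s Σ_k sk · P(S=s)P(K=k)
 = 6·0.1666 + 10·0.1734 + 12·0.2058 + 20·0.2142 + 15·0.1176 + 25·0.1224
 = 0.9996 + 1.734 + 2.4696 + 4.284 + 1.764 + 3.06
 = 14.3112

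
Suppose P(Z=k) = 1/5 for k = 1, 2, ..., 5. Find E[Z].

E[Z] = Σ z·P(Z=z)
 = 1·1/5 + 2·1/5 + 3·1/5 + 4·1/5 + 5·1/5
 = 1/5 + 2/5 + 3/5 + 4/5 + 1
 = 3

3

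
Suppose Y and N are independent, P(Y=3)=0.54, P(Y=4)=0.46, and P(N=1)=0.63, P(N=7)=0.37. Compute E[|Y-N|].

E[|Y-N|] = Σ_y Σ_n |y-n| · P(Y=y)P(N=n)
 = 2·0.3402 + 4·0.1998 + 3·0.2898 + 3·0.1702
 = 0.6804 + 0.7992 + 0.8694 + 0.5106
 = 2.8596

2.8596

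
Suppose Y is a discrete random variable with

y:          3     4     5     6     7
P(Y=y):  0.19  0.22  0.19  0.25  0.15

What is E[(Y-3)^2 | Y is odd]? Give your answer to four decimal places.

5.9623

P(Y is odd) = 0.19 + 0.19 + 0.15 = 0.53.
E[(Y-3)^2 | Y is odd] = [0·0.19 + 4·0.19 + 16·0.15] / 0.53
 = 3.16 / 0.53
 = 316/53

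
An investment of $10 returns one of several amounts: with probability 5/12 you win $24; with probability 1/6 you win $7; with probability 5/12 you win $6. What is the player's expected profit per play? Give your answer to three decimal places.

E[payout] = 24·5/12 + 7·1/6 + 6·5/12
 = 10 + 7/6 + 5/2
 = 41/3
Net = 41/3 - 10 = 11/3

3.667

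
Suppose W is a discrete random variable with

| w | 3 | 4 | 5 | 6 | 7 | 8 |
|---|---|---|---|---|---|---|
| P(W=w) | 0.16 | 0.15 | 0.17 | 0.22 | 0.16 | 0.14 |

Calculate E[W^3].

209.25

E[W^3] = Σ w^3·P(W=w)
 = 27·0.16 + 64·0.15 + 125·0.17 + 216·0.22 + 343·0.16 + 512·0.14
 = 4.32 + 9.6 + 21.25 + 47.52 + 54.88 + 71.68
 = 209.25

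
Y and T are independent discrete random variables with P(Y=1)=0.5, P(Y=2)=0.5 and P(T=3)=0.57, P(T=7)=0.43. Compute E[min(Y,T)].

E[min(Y,T)] = Σ_y Σ_t min(y,t) · P(Y=y)P(T=t)
 = 1·0.285 + 1·0.215 + 2·0.285 + 2·0.215
 = 0.285 + 0.215 + 0.57 + 0.43
 = 1.5

1.5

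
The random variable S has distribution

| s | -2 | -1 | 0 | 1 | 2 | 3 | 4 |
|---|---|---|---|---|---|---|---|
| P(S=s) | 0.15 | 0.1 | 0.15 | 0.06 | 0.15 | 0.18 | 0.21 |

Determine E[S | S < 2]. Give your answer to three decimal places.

P(S < 2) = 0.15 + 0.1 + 0.15 + 0.06 = 0.46.
E[S | S < 2] = [(-2)·0.15 + (-1)·0.1 + 0·0.15 + 1·0.06] / 0.46
 = -0.34 / 0.46
 = -17/23

-0.739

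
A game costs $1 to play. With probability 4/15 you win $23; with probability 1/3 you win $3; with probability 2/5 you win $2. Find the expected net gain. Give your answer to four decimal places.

6.9333

E[payout] = 23·4/15 + 3·1/3 + 2·2/5
 = 92/15 + 1 + 4/5
 = 119/15
Net = 119/15 - 1 = 104/15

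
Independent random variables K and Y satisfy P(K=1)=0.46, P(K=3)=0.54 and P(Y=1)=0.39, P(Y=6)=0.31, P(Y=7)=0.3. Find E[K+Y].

E[K+Y] = Σ_k Σ_y (k+y) · P(K=k)P(Y=y)
 = 2·0.1794 + 7·0.1426 + 8·0.138 + 4·0.2106 + 9·0.1674 + 10·0.162
 = 0.3588 + 0.9982 + 1.104 + 0.8424 + 1.5066 + 1.62
 = 6.43

6.43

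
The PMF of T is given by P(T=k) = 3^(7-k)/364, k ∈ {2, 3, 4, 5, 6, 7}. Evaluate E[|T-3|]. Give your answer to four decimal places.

E[|T-3|] = Σ |t-3|·P(T=t)
 = 1·243/364 + 0·81/364 + 1·27/364 + 2·9/364 + 3·3/364 + 4·1/364
 = 243/364 + 0 + 27/364 + 9/182 + 9/364 + 1/91
 = 43/52

0.8269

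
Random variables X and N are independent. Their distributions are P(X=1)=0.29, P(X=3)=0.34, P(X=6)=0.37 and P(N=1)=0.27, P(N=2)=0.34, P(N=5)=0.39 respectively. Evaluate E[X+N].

E[X+N] = Σ_x Σ_n (x+n) · P(X=x)P(N=n)
 = 2·0.0783 + 3·0.0986 + 6·0.1131 + 4·0.0918 + 5·0.1156 + 8·0.1326 + 7·0.0999 + 8·0.1258 + 11·0.1443
 = 0.1566 + 0.2958 + 0.6786 + 0.3672 + 0.578 + 1.0608 + 0.6993 + 1.0064 + 1.5873
 = 6.43

6.43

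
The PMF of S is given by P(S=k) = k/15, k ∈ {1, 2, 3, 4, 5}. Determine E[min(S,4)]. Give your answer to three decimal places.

3.333

E[min(S,4)] = Σ min(s,4)·P(S=s)
 = 1·1/15 + 2·2/15 + 3·1/5 + 4·4/15 + 4·1/3
 = 1/15 + 4/15 + 3/5 + 16/15 + 4/3
 = 10/3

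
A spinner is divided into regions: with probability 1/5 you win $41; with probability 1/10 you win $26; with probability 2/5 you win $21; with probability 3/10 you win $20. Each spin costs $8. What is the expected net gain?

17.2

E[payout] = 41·1/5 + 26·1/10 + 21·2/5 + 20·3/10
 = 41/5 + 13/5 + 42/5 + 6
 = 126/5
Net = 126/5 - 8 = 86/5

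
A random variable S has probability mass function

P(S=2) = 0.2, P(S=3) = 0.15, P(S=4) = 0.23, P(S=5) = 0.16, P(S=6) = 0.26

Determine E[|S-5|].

1.39

E[|S-5|] = Σ |s-5|·P(S=s)
 = 3·0.2 + 2·0.15 + 1·0.23 + 0·0.16 + 1·0.26
 = 0.6 + 0.3 + 0.23 + 0 + 0.26
 = 1.39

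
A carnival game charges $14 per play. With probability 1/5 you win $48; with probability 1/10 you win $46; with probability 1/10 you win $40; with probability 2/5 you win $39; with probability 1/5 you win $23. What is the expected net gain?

24.4

E[payout] = 48·1/5 + 46·1/10 + 40·1/10 + 39·2/5 + 23·1/5
 = 48/5 + 23/5 + 4 + 78/5 + 23/5
 = 192/5
Net = 192/5 - 14 = 122/5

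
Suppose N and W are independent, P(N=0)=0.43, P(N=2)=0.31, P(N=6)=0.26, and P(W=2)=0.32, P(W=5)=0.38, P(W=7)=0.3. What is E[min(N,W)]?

1.7484

E[min(N,W)] = Σ_n Σ_w min(n,w) · P(N=n)P(W=w)
 = 0·0.1376 + 0·0.1634 + 0·0.129 + 2·0.0992 + 2·0.1178 + 2·0.093 + 2·0.0832 + 5·0.0988 + 6·0.078
 = 0 + 0 + 0 + 0.1984 + 0.2356 + 0.186 + 0.1664 + 0.494 + 0.468
 = 1.7484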